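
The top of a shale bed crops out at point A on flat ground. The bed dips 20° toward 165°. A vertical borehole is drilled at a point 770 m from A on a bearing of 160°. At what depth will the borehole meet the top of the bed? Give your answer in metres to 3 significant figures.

The hole lies 5° from the dip direction, so the down-dip offset is 770 × cos 5° = 767.07 m.
Depth = down-dip offset × tan(dip) = 767.07 × tan 20° = 767.07 × 0.3640
Depth = 279.19 m

279 m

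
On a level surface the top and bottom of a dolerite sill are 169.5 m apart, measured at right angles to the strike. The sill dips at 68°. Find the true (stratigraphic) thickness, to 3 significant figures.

True thickness t = w · sin(dip) = 169.5 × sin 68°
t = 169.5 × 0.9272 = 157.158 m

157 m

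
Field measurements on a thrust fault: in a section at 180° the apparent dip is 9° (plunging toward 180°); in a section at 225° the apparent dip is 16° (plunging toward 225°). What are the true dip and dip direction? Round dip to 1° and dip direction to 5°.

The two traces are lines in the plane: v₁ = (sin 180°·cos 9°, cos 180°·cos 9°, −sin 9°), v₂ = (sin 225°·cos 16°, cos 225°·cos 16°, −sin 16°).
n = v₁ × v₂ = (-0.166, -0.106, 0.671) (taken with n_z > 0).
True dip = arccos(n_z / |n|) = arccos(0.9595) = 16.4°.
The horizontal component of n points toward azimuth atan2(n_x, n_y) = 237°, the dip direction.

true dip 16°, dip direction 235°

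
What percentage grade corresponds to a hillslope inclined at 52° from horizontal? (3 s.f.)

128%

grade % = 100 × tan 52° = 100 × 1.2799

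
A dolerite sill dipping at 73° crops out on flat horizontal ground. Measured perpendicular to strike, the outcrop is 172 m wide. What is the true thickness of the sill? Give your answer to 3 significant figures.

True thickness t = w · sin(dip) = 172 × sin 73°
t = 172 × 0.9563 = 164.484 m

164 m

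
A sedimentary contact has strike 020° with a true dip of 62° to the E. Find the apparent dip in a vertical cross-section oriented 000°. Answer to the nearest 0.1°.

32.8°

The section lies 20° from the strike.
tan α = tan 62° × sin 20° = 1.8807 × 0.3420 = 0.6432
apparent dip = arctan 0.6432 = 32.75°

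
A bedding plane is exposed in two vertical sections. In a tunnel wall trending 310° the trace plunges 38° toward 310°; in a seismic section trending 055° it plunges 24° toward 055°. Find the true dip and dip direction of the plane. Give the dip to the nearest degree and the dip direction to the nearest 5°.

true dip 46°, dip direction 350°

Each apparent-dip line lies in the plane. As unit vectors (x east, y north, z up), v₁ plunges 38°→310° and v₂ plunges 24°→055°.
The plane normal is n = v₁ × v₂ ∝ (-0.117, 0.706, 0.695).
tan δ = √(n_x²+n_y²)/n_z = 0.716/0.695, so δ = 45.8°.
Dip direction = azimuth of (n_x, n_y) = atan2(-0.117, 0.706) = 351°.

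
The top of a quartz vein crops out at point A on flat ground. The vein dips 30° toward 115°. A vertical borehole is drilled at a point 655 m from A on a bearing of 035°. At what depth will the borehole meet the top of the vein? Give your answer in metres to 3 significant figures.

The hole lies 80° from the dip direction, so the down-dip offset is 655 × cos 80° = 113.74 m.
Depth = down-dip offset × tan(dip) = 113.74 × tan 30° = 113.74 × 0.5774
Depth = 65.67 m

65.7 m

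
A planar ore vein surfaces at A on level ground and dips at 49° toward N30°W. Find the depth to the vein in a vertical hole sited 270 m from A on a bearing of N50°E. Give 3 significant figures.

53.9 m

The hole lies 80° from the dip direction, so the down-dip offset is 270 × cos 80° = 46.89 m.
Depth = down-dip offset × tan(dip) = 46.89 × tan 49° = 46.89 × 1.1504
Depth = 53.94 m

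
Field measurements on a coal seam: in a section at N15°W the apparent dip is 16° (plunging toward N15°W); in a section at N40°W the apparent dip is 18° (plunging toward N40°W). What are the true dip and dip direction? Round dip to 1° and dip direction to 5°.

true dip 18°, dip direction 315°

Each apparent-dip line lies in the plane. As unit vectors (x east, y north, z up), v₁ plunges 16°→N15°W and v₂ plunges 18°→N40°W.
n = v₁ × v₂ = (-0.086, 0.092, 0.386) (taken with n_z > 0).
True dip = arccos(n_z / |n|) = arccos(0.9509) = 18.0°.
Dip direction = atan2(-0.086, 0.092) = 317° (azimuth of n's horizontal projection).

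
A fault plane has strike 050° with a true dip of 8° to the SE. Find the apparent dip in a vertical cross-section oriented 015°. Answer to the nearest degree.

5°

Angle between strike (050°) and section (015°): β = 35°.
tan(apparent dip) = tan 8° · sin 35° = 0.0806
apparent dip = arctan 0.0806 = 4.61°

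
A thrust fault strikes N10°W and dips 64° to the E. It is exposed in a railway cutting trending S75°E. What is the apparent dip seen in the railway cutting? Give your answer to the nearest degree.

62°

The strike is N10°W and the section trends S75°E; the acute angle between them is β = 65°.
tan(apparent dip) = tan 64° · sin 65° = 1.8582
α = arctan(1.8582) = 61.71°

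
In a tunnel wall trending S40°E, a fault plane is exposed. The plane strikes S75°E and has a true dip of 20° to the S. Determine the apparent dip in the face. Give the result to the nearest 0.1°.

Angle between strike (S75°E) and section (S40°E): β = 35°.
tan α = tan 20° × sin 35° = 0.3640 × 0.5736 = 0.2088
α = arctan(0.2088) = 11.79°

11.8°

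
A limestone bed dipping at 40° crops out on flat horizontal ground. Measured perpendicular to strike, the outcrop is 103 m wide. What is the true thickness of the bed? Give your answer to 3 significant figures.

True thickness t = w · sin(dip) = 103 × sin 40°
t = 103 × 0.6428 = 66.207 m

66.2 m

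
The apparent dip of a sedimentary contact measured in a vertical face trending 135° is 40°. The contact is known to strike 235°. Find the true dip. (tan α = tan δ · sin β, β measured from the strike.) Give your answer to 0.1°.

β = acute angle between strike 235° and section 135° = 80°.
tan δ = tan α / sin β = tan 40° / sin 80° = 0.8391 / 0.9848 = 0.8520
δ = arctan(0.8520) = 40.43°

40.4°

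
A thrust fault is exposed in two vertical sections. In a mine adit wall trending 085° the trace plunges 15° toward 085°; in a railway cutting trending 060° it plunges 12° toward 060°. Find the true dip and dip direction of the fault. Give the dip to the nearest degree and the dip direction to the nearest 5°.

Each apparent-dip line lies in the plane. As unit vectors (x east, y north, z up), v₁ plunges 15°→085° and v₂ plunges 12°→060°.
Cross product v₁ × v₂ gives the pole to the plane: n ∝ (0.109, -0.019, 0.399).
Dip δ = arctan(|n_h|/n_z) = arctan(0.111/0.399) = 15.5°.
The horizontal component of n points toward azimuth atan2(n_x, n_y) = 100°, the dip direction.

true dip 16°, dip direction 100°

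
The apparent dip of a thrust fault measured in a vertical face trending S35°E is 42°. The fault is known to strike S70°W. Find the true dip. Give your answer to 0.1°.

The section is 75° from the strike.
tan(true dip) = tan 42° / sin 75° = 0.9322
true dip = arctan 0.9322 = 42.99°

43.0°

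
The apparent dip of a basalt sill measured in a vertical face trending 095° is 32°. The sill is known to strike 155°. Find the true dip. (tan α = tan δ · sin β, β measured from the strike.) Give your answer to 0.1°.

The section is 60° from the strike.
tan(true dip) = tan 32° / sin 60° = 0.7215
δ = arctan(0.7215) = 35.81°

35.8°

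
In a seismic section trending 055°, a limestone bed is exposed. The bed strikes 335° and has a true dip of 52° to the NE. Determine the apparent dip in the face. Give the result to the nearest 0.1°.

51.6°

The section lies 80° from the strike.
tan α = tan 52° × sin 80° = 1.2799 × 0.9848 = 1.2605
apparent dip = arctan 1.2605 = 51.57°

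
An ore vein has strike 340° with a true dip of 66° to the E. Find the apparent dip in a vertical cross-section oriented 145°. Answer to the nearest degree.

30°

The section lies 15° from the strike.
tan α = tan 66° × sin 15° = 2.2460 × 0.2588 = 0.5813
α = arctan(0.5813) = 30.17°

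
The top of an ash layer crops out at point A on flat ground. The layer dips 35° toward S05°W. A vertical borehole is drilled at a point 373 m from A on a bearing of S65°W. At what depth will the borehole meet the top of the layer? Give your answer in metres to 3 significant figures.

131 m

The hole lies 60° from the dip direction, so the down-dip offset is 373 × cos 60° = 186.50 m.
Depth = down-dip offset × tan(dip) = 186.50 × tan 35° = 186.50 × 0.7002
Depth = 130.59 m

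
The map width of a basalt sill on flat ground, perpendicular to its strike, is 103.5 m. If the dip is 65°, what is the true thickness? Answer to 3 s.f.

True thickness t = w · sin(dip) = 103.5 × sin 65°
t = 103.5 × 0.9063 = 93.803 m

93.8 m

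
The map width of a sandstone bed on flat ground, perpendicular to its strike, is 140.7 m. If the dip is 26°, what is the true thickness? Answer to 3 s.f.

61.7 m

True thickness t = w · sin(dip) = 140.7 × sin 26°
t = 140.7 × 0.4384 = 61.679 m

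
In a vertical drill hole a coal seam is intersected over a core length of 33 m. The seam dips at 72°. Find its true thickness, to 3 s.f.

10.2 m

True thickness t = h · cos(dip) = 33 × cos 72°
t = 33 × 0.3090 = 10.198 m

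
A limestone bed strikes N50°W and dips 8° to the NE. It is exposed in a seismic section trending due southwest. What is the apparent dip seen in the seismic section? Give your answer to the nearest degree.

The section lies 85° from the strike.
tan α = tan 8° × sin 85° = 0.1405 × 0.9962 = 0.1400
α = arctan(0.1400) = 7.97°

8°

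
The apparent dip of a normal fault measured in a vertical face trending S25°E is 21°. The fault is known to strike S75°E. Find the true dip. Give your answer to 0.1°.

26.6°

The section is 50° from the strike.
tan(true dip) = tan 21° / sin 50° = 0.5011
true dip = arctan 0.5011 = 26.62°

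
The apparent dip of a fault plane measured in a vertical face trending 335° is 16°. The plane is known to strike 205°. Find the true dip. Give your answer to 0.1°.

The section is 50° from the strike.
tan δ = tan α / sin β = tan 16° / sin 50° = 0.2867 / 0.7660 = 0.3743
true dip = arctan 0.3743 = 20.52°

20.5°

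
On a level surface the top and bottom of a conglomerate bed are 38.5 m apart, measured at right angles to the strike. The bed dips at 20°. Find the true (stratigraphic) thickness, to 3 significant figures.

13.2 m

True thickness t = w · sin(dip) = 38.5 × sin 20°
t = 38.5 × 0.3420 = 13.168 m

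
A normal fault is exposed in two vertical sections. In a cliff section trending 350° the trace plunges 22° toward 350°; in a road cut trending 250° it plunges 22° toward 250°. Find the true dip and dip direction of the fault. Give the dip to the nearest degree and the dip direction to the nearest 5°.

true dip 32°, dip direction 300°

Each apparent-dip line lies in the plane. As unit vectors (x east, y north, z up), v₁ plunges 22°→350° and v₂ plunges 22°→250°.
Cross product v₁ × v₂ gives the pole to the plane: n ∝ (-0.461, 0.266, 0.847).
True dip = arccos(n_z / |n|) = arccos(0.8466) = 32.2°.
Dip direction = azimuth of (n_x, n_y) = atan2(-0.461, 0.266) = 300°.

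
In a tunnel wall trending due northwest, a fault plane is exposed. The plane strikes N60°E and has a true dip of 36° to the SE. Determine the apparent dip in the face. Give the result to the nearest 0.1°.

35.1°

The strike is N60°E and the section trends due northwest; the acute angle between them is β = 75°.
tan α = tan 36° × sin 75° = 0.7265 × 0.9659 = 0.7018
apparent dip = arctan 0.7018 = 35.06°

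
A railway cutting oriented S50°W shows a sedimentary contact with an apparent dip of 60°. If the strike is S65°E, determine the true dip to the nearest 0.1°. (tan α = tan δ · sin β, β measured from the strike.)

β = acute angle between strike S65°E and section S50°W = 65°.
tan δ = tan α / sin β = tan 60° / sin 65° = 1.7321 / 0.9063 = 1.9111
true dip = arctan 1.9111 = 62.38°

62.4°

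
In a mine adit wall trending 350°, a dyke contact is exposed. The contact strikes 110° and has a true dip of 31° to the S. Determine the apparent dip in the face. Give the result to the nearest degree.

The strike is 110° and the section trends 350°; the acute angle between them is β = 60°.
tan(apparent dip) = tan 31° · sin 60° = 0.5204
apparent dip = arctan 0.5204 = 27.49°

27°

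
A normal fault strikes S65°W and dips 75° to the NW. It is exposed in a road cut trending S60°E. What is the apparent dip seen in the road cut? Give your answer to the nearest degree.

Angle between strike (S65°W) and section (S60°E): β = 55°.
tan α = tan 75° × sin 55° = 3.7321 × 0.8192 = 3.0571
α = arctan(3.0571) = 71.89°

72°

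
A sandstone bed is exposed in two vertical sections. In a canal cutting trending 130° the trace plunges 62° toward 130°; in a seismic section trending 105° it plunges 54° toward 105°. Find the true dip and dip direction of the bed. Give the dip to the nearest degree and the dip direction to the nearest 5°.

true dip 64°, dip direction 150°

Represent each trace as a vector plunging at its apparent dip toward its trend (east-north-up frame): v₁ = (0.360, -0.302, -0.883), v₂ = (0.568, -0.152, -0.809).
n = v₁ × v₂ = (0.110, -0.210, 0.117) (taken with n_z > 0).
Dip δ = arctan(|n_h|/n_z) = arctan(0.237/0.117) = 63.8°.
Dip direction = atan2(0.110, -0.210) = 152° (azimuth of n's horizontal projection).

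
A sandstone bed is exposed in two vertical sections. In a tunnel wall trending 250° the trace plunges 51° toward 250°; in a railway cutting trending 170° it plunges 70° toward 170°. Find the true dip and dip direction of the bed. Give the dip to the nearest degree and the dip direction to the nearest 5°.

true dip 71°, dip direction 185°

Represent each trace as a vector plunging at its apparent dip toward its trend (east-north-up frame): v₁ = (-0.591, -0.215, -0.777), v₂ = (0.059, -0.337, -0.940).
The plane normal is n = v₁ × v₂ ∝ (-0.060, -0.602, 0.212).
True dip = arccos(n_z / |n|) = arccos(0.3308) = 70.7°.
Dip direction = azimuth of (n_x, n_y) = atan2(-0.060, -0.602) = 186°.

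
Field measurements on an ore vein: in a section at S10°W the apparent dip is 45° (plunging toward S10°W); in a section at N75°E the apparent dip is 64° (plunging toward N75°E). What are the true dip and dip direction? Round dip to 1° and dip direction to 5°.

true dip 71°, dip direction 120°

Represent each trace as a vector plunging at its apparent dip toward its trend (east-north-up frame): v₁ = (-0.123, -0.696, -0.707), v₂ = (0.423, 0.113, -0.899).
The plane normal is n = v₁ × v₂ ∝ (0.706, -0.410, 0.281).
Dip δ = arctan(|n_h|/n_z) = arctan(0.816/0.281) = 71.0°.
Dip direction = atan2(0.706, -0.410) = 120° (azimuth of n's horizontal projection).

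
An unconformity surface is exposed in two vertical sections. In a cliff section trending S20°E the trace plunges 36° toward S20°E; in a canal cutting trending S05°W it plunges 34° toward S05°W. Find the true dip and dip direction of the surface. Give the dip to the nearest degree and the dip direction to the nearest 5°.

true dip 36°, dip direction 165°

The two traces are lines in the plane: v₁ = (sin 160°·cos 36°, cos 160°·cos 36°, −sin 36°), v₂ = (sin 185°·cos 34°, cos 185°·cos 34°, −sin 34°).
The plane normal is n = v₁ × v₂ ∝ (0.060, -0.197, 0.283).
tan δ = √(n_x²+n_y²)/n_z = 0.206/0.283, so δ = 36.0°.
The horizontal component of n points toward azimuth atan2(n_x, n_y) = 163°, the dip direction.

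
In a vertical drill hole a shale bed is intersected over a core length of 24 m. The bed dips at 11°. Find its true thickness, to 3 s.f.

23.6 m

True thickness t = h · cos(dip) = 24 × cos 11°
t = 24 × 0.9816 = 23.559 m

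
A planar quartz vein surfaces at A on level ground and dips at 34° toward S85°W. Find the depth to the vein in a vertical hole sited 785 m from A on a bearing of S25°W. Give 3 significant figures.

265 m

The hole lies 60° from the dip direction, so the down-dip offset is 785 × cos 60° = 392.50 m.
Depth = down-dip offset × tan(dip) = 392.50 × tan 34° = 392.50 × 0.6745
Depth = 264.74 m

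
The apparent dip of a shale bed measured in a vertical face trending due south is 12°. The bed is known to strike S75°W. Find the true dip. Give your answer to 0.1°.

β = acute angle between strike S75°W and section due south = 75°.
tan(true dip) = tan 12° / sin 75° = 0.2201
true dip = arctan 0.2201 = 12.41°

12.4°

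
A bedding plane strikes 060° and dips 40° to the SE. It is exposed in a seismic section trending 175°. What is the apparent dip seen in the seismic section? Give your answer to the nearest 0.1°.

The strike is 060° and the section trends 175°; the acute angle between them is β = 65°.
tan(apparent dip) = tan 40° · sin 65° = 0.7605
α = arctan(0.7605) = 37.25°

37.3°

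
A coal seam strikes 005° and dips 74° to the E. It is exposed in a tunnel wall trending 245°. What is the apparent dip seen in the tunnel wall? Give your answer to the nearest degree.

72°

The section lies 60° from the strike.
tan(apparent dip) = tan 74° · sin 60° = 3.0202
apparent dip = arctan 3.0202 = 71.68°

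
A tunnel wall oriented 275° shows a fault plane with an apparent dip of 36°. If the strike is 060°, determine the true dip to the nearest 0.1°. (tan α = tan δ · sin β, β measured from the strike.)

51.7°

The section is 35° from the strike.
tan δ = tan α / sin β = tan 36° / sin 35° = 0.7265 / 0.5736 = 1.2667
true dip = arctan 1.2667 = 51.71°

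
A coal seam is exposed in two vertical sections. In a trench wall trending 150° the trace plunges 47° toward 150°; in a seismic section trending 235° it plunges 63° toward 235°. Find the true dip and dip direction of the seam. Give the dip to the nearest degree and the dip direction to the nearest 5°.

Each apparent-dip line lies in the plane. As unit vectors (x east, y north, z up), v₁ plunges 47°→150° and v₂ plunges 63°→235°.
n = v₁ × v₂ = (-0.336, -0.576, 0.308) (taken with n_z > 0).
True dip = arccos(n_z / |n|) = arccos(0.4199) = 65.2°.
Dip direction = azimuth of (n_x, n_y) = atan2(-0.336, -0.576) = 210°.

true dip 65°, dip direction 210°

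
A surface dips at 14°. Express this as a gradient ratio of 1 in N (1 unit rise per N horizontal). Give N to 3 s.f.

1 : N means tan θ = 1/N, so N = 1/tan 14° = 1/0.2493

1 in 4.01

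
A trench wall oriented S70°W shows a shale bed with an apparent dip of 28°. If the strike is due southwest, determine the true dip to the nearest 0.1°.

β = acute angle between strike due southwest and section S70°W = 25°.
tan(true dip) = tan 28° / sin 25° = 1.2581
δ = arctan(1.2581) = 51.52°

51.5°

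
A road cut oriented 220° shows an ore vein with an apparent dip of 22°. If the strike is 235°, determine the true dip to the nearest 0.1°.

57.4°

The section is 15° from the strike.
tan(true dip) = tan 22° / sin 15° = 1.5610
true dip = arctan 1.5610 = 57.36°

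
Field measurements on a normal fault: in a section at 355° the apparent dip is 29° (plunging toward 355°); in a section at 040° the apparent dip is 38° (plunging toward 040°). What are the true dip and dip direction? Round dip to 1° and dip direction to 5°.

Each apparent-dip line lies in the plane. As unit vectors (x east, y north, z up), v₁ plunges 29°→355° and v₂ plunges 38°→040°.
Cross product v₁ × v₂ gives the pole to the plane: n ∝ (0.244, 0.292, 0.487).
tan δ = √(n_x²+n_y²)/n_z = 0.381/0.487, so δ = 38.0°.
The horizontal component of n points toward azimuth atan2(n_x, n_y) = 40°, the dip direction.

true dip 38°, dip direction 040°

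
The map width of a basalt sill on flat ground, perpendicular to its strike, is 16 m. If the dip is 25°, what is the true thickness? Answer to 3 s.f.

6.76 m

True thickness t = w · sin(dip) = 16 × sin 25°
t = 16 × 0.4226 = 6.762 m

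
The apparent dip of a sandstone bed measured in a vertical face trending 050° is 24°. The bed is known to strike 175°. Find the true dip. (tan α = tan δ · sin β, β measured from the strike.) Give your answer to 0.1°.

28.5°

β = acute angle between strike 175° and section 050° = 55°.
tan δ = tan α / sin β = tan 24° / sin 55° = 0.4452 / 0.8192 = 0.5435
true dip = arctan 0.5435 = 28.53°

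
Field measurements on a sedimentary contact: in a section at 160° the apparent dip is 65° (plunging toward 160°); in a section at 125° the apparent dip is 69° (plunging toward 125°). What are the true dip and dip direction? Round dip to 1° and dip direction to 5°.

true dip 69°, dip direction 125°

The two traces are lines in the plane: v₁ = (sin 160°·cos 65°, cos 160°·cos 65°, −sin 65°), v₂ = (sin 125°·cos 69°, cos 125°·cos 69°, −sin 69°).
n = v₁ × v₂ = (0.184, -0.131, 0.087) (taken with n_z > 0).
True dip = arccos(n_z / |n|) = arccos(0.3584) = 69.0°.
Dip direction = atan2(0.184, -0.131) = 125° (azimuth of n's horizontal projection).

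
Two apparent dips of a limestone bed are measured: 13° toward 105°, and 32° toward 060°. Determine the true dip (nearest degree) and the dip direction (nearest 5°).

Each apparent-dip line lies in the plane. As unit vectors (x east, y north, z up), v₁ plunges 13°→105° and v₂ plunges 32°→060°.
The plane normal is n = v₁ × v₂ ∝ (0.229, 0.334, 0.584).
tan δ = √(n_x²+n_y²)/n_z = 0.405/0.584, so δ = 34.7°.
Dip direction = atan2(0.229, 0.334) = 34° (azimuth of n's horizontal projection).

true dip 35°, dip direction 035°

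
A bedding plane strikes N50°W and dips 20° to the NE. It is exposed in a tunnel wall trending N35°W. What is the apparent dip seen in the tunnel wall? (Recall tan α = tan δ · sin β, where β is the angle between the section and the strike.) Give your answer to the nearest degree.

5°

The strike is N50°W and the section trends N35°W; the acute angle between them is β = 15°.
tan(apparent dip) = tan 20° · sin 15° = 0.0942
α = arctan(0.0942) = 5.38°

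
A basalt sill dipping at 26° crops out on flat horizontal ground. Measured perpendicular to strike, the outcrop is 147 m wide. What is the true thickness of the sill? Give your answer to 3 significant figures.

64.4 m

True thickness t = w · sin(dip) = 147 × sin 26°
t = 147 × 0.4384 = 64.441 m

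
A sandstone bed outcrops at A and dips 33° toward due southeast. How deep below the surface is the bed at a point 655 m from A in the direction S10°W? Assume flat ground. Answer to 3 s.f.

The hole lies 55° from the dip direction, so the down-dip offset is 655 × cos 55° = 375.69 m.
Depth = down-dip offset × tan(dip) = 375.69 × tan 33° = 375.69 × 0.6494
Depth = 243.98 m

244 m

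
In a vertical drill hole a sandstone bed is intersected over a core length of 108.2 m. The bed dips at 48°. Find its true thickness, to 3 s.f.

72.4 m

True thickness t = h · cos(dip) = 108.2 × cos 48°
t = 108.2 × 0.6691 = 72.400 m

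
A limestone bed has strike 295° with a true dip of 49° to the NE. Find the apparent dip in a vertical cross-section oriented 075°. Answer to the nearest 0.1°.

36.5°

The strike is 295° and the section trends 075°; the acute angle between them is β = 40°.
tan α = tan 49° × sin 40° = 1.1504 × 0.6428 = 0.7394
apparent dip = arctan 0.7394 = 36.48°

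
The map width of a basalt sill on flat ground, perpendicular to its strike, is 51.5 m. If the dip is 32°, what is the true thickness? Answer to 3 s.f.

27.3 m

True thickness t = w · sin(dip) = 51.5 × sin 32°
t = 51.5 × 0.5299 = 27.291 m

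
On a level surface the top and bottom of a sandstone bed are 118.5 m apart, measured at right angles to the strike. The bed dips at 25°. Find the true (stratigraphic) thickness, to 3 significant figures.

50.1 m

True thickness t = w · sin(dip) = 118.5 × sin 25°
t = 118.5 × 0.4226 = 50.080 m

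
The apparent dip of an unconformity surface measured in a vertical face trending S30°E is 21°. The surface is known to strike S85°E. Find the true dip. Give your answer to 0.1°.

25.1°

The section is 55° from the strike.
tan(true dip) = tan 21° / sin 55° = 0.4686
δ = arctan(0.4686) = 25.11°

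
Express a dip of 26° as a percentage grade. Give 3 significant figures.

48.8%

grade % = 100 × tan 26° = 100 × 0.4877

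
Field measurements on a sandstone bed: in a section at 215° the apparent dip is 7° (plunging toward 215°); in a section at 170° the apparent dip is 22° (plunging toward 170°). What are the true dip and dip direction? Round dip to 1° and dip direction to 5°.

The two traces are lines in the plane: v₁ = (sin 215°·cos 7°, cos 215°·cos 7°, −sin 7°), v₂ = (sin 170°·cos 22°, cos 170°·cos 22°, −sin 22°).
n = v₁ × v₂ = (0.193, -0.233, 0.651) (taken with n_z > 0).
Dip δ = arctan(|n_h|/n_z) = arctan(0.303/0.651) = 24.9°.
Dip direction = atan2(0.193, -0.233) = 140° (azimuth of n's horizontal projection).

true dip 25°, dip direction 140°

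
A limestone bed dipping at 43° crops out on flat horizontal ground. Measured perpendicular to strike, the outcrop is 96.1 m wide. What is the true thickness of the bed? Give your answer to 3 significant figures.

65.5 m

True thickness t = w · sin(dip) = 96.1 × sin 43°
t = 96.1 × 0.6820 = 65.540 m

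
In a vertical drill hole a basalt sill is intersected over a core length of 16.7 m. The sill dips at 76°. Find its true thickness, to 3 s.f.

4.04 m

True thickness t = h · cos(dip) = 16.7 × cos 76°
t = 16.7 × 0.2419 = 4.040 m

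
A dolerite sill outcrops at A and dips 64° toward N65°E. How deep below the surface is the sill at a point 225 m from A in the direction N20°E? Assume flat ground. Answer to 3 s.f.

The hole lies 45° from the dip direction, so the down-dip offset is 225 × cos 45° = 159.10 m.
Depth = down-dip offset × tan(dip) = 159.10 × tan 64° = 159.10 × 2.0503
Depth = 326.20 m

326 m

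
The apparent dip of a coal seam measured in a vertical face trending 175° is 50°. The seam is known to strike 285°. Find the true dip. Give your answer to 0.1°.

The section is 70° from the strike.
tan(true dip) = tan 50° / sin 70° = 1.2682
true dip = arctan 1.2682 = 51.74°

51.7°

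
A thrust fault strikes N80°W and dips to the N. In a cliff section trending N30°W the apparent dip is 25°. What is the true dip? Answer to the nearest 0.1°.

31.3°

β = acute angle between strike N80°W and section N30°W = 50°.
tan(true dip) = tan 25° / sin 50° = 0.6087
true dip = arctan 0.6087 = 31.33°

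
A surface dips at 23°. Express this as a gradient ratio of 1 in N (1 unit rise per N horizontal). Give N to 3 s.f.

1 in 2.36

1 : N means tan θ = 1/N, so N = 1/tan 23° = 1/0.4245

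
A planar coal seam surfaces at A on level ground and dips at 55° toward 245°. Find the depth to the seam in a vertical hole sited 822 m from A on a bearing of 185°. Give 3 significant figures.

587 m

The hole lies 60° from the dip direction, so the down-dip offset is 822 × cos 60° = 411.00 m.
Depth = down-dip offset × tan(dip) = 411.00 × tan 55° = 411.00 × 1.4281
Depth = 586.97 m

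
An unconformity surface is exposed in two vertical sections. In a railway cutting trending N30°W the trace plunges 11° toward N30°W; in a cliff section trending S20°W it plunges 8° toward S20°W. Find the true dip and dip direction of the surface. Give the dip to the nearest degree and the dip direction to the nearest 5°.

Each apparent-dip line lies in the plane. As unit vectors (x east, y north, z up), v₁ plunges 11°→N30°W and v₂ plunges 8°→S20°W.
n = v₁ × v₂ = (-0.296, -0.004, 0.745) (taken with n_z > 0).
True dip = arccos(n_z / |n|) = arccos(0.9293) = 21.7°.
Dip direction = azimuth of (n_x, n_y) = atan2(-0.296, -0.004) = 269°.

true dip 22°, dip direction 270°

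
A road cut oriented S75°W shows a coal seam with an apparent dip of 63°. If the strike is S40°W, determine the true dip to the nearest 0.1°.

73.7°

β = acute angle between strike S40°W and section S75°W = 35°.
tan δ = tan α / sin β = tan 63° / sin 35° = 1.9626 / 0.5736 = 3.4217
δ = arctan(3.4217) = 73.71°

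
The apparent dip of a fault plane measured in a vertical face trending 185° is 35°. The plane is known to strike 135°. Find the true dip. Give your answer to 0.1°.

42.4°

β = acute angle between strike 135° and section 185° = 50°.
tan(true dip) = tan 35° / sin 50° = 0.9141
true dip = arctan 0.9141 = 42.43°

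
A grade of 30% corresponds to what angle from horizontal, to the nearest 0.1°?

16.7°

tan θ = 30/100 = 0.3000
θ = arctan(0.3000) = 16.70°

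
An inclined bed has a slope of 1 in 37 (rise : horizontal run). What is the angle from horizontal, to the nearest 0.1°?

1.5°

tan θ = 1/37 = 0.0270
θ = arctan(0.0270) = 1.55°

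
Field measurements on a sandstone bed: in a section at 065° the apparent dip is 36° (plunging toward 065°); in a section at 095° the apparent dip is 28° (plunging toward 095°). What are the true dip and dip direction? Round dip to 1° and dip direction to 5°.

true dip 37°, dip direction 050°

The two traces are lines in the plane: v₁ = (sin 65°·cos 36°, cos 65°·cos 36°, −sin 36°), v₂ = (sin 95°·cos 28°, cos 95°·cos 28°, −sin 28°).
n = v₁ × v₂ = (0.206, 0.173, 0.357) (taken with n_z > 0).
True dip = arccos(n_z / |n|) = arccos(0.7991) = 37.0°.
Dip direction = atan2(0.206, 0.173) = 50° (azimuth of n's horizontal projection).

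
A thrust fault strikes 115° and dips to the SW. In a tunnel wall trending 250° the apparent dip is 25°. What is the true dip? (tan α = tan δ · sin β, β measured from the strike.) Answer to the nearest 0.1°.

33.4°

β = acute angle between strike 115° and section 250° = 45°.
tan(true dip) = tan 25° / sin 45° = 0.6595
δ = arctan(0.6595) = 33.40°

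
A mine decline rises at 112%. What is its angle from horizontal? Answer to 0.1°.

tan θ = 112/100 = 1.1200
θ = arctan(1.1200) = 48.24°

48.2°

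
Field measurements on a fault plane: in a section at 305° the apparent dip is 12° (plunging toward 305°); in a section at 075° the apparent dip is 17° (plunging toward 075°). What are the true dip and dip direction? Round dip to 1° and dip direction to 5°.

Each apparent-dip line lies in the plane. As unit vectors (x east, y north, z up), v₁ plunges 12°→305° and v₂ plunges 17°→075°.
Cross product v₁ × v₂ gives the pole to the plane: n ∝ (0.113, 0.426, 0.717).
True dip = arccos(n_z / |n|) = arccos(0.8517) = 31.6°.
Dip direction = atan2(0.113, 0.426) = 15° (azimuth of n's horizontal projection).

true dip 32°, dip direction 015°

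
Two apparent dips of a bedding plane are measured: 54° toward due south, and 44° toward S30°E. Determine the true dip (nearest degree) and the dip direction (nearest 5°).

Each apparent-dip line lies in the plane. As unit vectors (x east, y north, z up), v₁ plunges 54°→due south and v₂ plunges 44°→S30°E.
Cross product v₁ × v₂ gives the pole to the plane: n ∝ (-0.096, -0.291, 0.211).
True dip = arccos(n_z / |n|) = arccos(0.5680) = 55.4°.
Dip direction = atan2(-0.096, -0.291) = 198° (azimuth of n's horizontal projection).

true dip 55°, dip direction 200°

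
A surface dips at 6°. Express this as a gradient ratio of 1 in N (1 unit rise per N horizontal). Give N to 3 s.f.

1 : N means tan θ = 1/N, so N = 1/tan 6° = 1/0.1051

1 in 9.51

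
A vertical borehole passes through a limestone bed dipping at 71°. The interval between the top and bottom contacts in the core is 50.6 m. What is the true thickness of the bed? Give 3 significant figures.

16.5 m

True thickness t = h · cos(dip) = 50.6 × cos 71°
t = 50.6 × 0.3256 = 16.474 m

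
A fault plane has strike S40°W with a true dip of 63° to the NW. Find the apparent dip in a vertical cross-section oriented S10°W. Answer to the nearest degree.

The strike is S40°W and the section trends S10°W; the acute angle between them is β = 30°.
tan(apparent dip) = tan 63° · sin 30° = 0.9813
apparent dip = arctan 0.9813 = 44.46°

44°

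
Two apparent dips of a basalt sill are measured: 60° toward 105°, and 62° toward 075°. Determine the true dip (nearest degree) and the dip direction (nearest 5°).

true dip 62°, dip direction 080°

Each apparent-dip line lies in the plane. As unit vectors (x east, y north, z up), v₁ plunges 60°→105° and v₂ plunges 62°→075°.
The plane normal is n = v₁ × v₂ ∝ (0.219, 0.034, 0.117).
Dip δ = arctan(|n_h|/n_z) = arctan(0.222/0.117) = 62.1°.
The horizontal component of n points toward azimuth atan2(n_x, n_y) = 81°, the dip direction.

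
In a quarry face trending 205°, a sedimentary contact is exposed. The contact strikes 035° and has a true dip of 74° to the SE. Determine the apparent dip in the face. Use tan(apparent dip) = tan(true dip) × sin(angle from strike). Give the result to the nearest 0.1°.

Angle between strike (035°) and section (205°): β = 10°.
tan(apparent dip) = tan 74° · sin 10° = 0.6056
α = arctan(0.6056) = 31.20°

31.2°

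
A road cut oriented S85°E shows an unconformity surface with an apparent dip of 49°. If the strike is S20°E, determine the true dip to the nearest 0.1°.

The section is 65° from the strike.
tan δ = tan α / sin β = tan 49° / sin 65° = 1.1504 / 0.9063 = 1.2693
true dip = arctan 1.2693 = 51.77°

51.8°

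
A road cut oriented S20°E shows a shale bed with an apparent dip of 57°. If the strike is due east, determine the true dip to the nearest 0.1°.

58.6°

The section is 70° from the strike.
tan δ = tan α / sin β = tan 57° / sin 70° = 1.5399 / 0.9397 = 1.6387
true dip = arctan 1.6387 = 58.61°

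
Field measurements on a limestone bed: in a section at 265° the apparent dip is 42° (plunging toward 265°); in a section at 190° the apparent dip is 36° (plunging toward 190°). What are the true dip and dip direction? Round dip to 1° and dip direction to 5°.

true dip 46°, dip direction 235°

The two traces are lines in the plane: v₁ = (sin 265°·cos 42°, cos 265°·cos 42°, −sin 42°), v₂ = (sin 190°·cos 36°, cos 190°·cos 36°, −sin 36°).
Cross product v₁ × v₂ gives the pole to the plane: n ∝ (-0.495, -0.341, 0.581).
True dip = arccos(n_z / |n|) = arccos(0.6948) = 46.0°.
Dip direction = atan2(-0.495, -0.341) = 235° (azimuth of n's horizontal projection).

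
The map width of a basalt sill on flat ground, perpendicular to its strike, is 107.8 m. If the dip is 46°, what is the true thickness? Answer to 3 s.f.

True thickness t = w · sin(dip) = 107.8 × sin 46°
t = 107.8 × 0.7193 = 77.545 m

77.5 m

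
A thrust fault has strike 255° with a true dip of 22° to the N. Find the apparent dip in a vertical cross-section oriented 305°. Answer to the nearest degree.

The section lies 50° from the strike.
tan α = tan 22° × sin 50° = 0.4040 × 0.7660 = 0.3095
apparent dip = arctan 0.3095 = 17.20°

17°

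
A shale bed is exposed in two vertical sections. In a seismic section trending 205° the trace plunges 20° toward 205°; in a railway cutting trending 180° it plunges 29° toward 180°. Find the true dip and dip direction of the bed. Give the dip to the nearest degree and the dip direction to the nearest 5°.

The two traces are lines in the plane: v₁ = (sin 205°·cos 20°, cos 205°·cos 20°, −sin 20°), v₂ = (sin 180°·cos 29°, cos 180°·cos 29°, −sin 29°).
The plane normal is n = v₁ × v₂ ∝ (0.114, -0.193, 0.347).
True dip = arccos(n_z / |n|) = arccos(0.8408) = 32.8°.
Dip direction = atan2(0.114, -0.193) = 149° (azimuth of n's horizontal projection).

true dip 33°, dip direction 150°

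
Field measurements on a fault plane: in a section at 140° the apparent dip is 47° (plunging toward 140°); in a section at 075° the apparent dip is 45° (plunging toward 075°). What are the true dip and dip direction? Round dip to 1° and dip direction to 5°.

true dip 51°, dip direction 110°

The two traces are lines in the plane: v₁ = (sin 140°·cos 47°, cos 140°·cos 47°, −sin 47°), v₂ = (sin 75°·cos 45°, cos 75°·cos 45°, −sin 45°).
n = v₁ × v₂ = (0.503, -0.190, 0.437) (taken with n_z > 0).
Dip δ = arctan(|n_h|/n_z) = arctan(0.538/0.437) = 50.9°.
The horizontal component of n points toward azimuth atan2(n_x, n_y) = 111°, the dip direction.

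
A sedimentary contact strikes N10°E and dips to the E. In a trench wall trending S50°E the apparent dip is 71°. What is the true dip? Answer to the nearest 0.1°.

The section is 60° from the strike.
tan(true dip) = tan 71° / sin 60° = 3.3535
δ = arctan(3.3535) = 73.40°

73.4°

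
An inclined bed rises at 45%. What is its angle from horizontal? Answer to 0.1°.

tan θ = 45/100 = 0.4500
θ = arctan(0.4500) = 24.23°

24.2°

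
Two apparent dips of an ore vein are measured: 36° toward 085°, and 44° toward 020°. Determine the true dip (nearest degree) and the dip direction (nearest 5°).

true dip 46°, dip direction 040°

The two traces are lines in the plane: v₁ = (sin 85°·cos 36°, cos 85°·cos 36°, −sin 36°), v₂ = (sin 20°·cos 44°, cos 20°·cos 44°, −sin 44°).
n = v₁ × v₂ = (0.348, 0.415, 0.527) (taken with n_z > 0).
tan δ = √(n_x²+n_y²)/n_z = 0.542/0.527, so δ = 45.8°.
Dip direction = azimuth of (n_x, n_y) = atan2(0.348, 0.415) = 40°.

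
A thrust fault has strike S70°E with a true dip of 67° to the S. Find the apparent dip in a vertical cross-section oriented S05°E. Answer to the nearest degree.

Angle between strike (S70°E) and section (S05°E): β = 65°.
tan(apparent dip) = tan 67° · sin 65° = 2.1351
apparent dip = arctan 2.1351 = 64.90°

65°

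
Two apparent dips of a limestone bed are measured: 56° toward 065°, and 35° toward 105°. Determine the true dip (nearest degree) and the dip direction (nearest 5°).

Represent each trace as a vector plunging at its apparent dip toward its trend (east-north-up frame): v₁ = (0.507, 0.236, -0.829), v₂ = (0.791, -0.212, -0.574).
n = v₁ × v₂ = (0.311, 0.365, 0.294) (taken with n_z > 0).
tan δ = √(n_x²+n_y²)/n_z = 0.480/0.294, so δ = 58.5°.
The horizontal component of n points toward azimuth atan2(n_x, n_y) = 40°, the dip direction.

true dip 58°, dip direction 040°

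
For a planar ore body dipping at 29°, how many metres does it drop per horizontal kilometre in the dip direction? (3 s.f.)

554 m

drop per km = 1000 × tan 29° = 1000 × 0.5543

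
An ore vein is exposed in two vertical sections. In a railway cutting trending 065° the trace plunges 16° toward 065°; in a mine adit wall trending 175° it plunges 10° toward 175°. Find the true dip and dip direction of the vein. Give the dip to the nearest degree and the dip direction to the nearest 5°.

The two traces are lines in the plane: v₁ = (sin 65°·cos 16°, cos 65°·cos 16°, −sin 16°), v₂ = (sin 175°·cos 10°, cos 175°·cos 10°, −sin 10°).
The plane normal is n = v₁ × v₂ ∝ (0.341, -0.128, 0.890).
True dip = arccos(n_z / |n|) = arccos(0.9255) = 22.3°.
The horizontal component of n points toward azimuth atan2(n_x, n_y) = 111°, the dip direction.

true dip 22°, dip direction 110°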